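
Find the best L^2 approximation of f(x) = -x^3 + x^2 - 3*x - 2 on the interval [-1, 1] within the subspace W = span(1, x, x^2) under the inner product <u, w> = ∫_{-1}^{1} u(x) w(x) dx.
g(x) = x^2 - 18*x/5 - 2

The best approximation g ∈ W is the orthogonal projection of f onto W. Writing g = a_0 + a_1 x + a_2 x^2, the coefficients solve the normal equations G · a = b where
  G_{ij} = <φ_i, φ_j> and b_i = <f, φ_i>, with φ_0 = 1, φ_1 = x, φ_2 = x^2.
G =
  [2, 0, 2/3]
  [0, 2/3, 0]
  [2/3, 0, 2/5],
b = (-10/3, -12/5, -14/15).
Solving gives a_0 = -2, a_1 = -18/5, a_2 = 1, so
  g(x) = x^2 - 18*x/5 - 2.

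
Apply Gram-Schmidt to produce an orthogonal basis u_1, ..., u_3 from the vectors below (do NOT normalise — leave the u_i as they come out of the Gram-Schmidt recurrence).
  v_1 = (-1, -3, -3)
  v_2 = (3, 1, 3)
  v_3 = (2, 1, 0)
Orthogonal basis:
  u_1 = (-1, -3, -3)
  u_2 = (42/19, -26/19, 12/19)
  u_3 = (27/34, 27/34, -18/17)

Apply the Gram-Schmidt recurrence
  u_1 = v_1
  u_i = v_i − Σ_{j<i} ((v_i · u_j) / (u_j · u_j)) · u_j.

Step by step this gives:
  u_1 = (-1, -3, -3)
  u_2 = (42/19, -26/19, 12/19)
  u_3 = (27/34, 27/34, -18/17)

Orthogonality check:
  u_2 · u_1 = 0 (should be 0)
  u_3 · u_1 = 0 (should be 0)
  u_3 · u_2 = 0 (should be 0)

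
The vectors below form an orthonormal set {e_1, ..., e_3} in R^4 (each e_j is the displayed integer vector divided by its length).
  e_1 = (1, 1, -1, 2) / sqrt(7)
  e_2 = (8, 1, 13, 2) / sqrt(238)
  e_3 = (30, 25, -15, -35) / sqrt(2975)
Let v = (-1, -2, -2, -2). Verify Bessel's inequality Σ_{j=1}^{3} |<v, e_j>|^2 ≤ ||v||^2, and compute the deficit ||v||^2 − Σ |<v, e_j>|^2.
Σ |<v, e_j>|^2 = 73/7; ||v||^2 = 13; deficit = 18/7

Write each e_j = u_j / sqrt(<u_j, u_j>) where u_j is the displayed integer vector. Then <v, e_j> = <v, u_j> / sqrt(<u_j, u_j>), so |<v, e_j>|^2 = <v, u_j>^2 / <u_j, u_j>.
Coefficients: <v, e_1> = -5/sqrt(7), <v, e_2> = -40/sqrt(238), <v, e_3> = 20/sqrt(2975).
Square and sum: Σ |<v, e_j>|^2 = 73/7.
Compute ||v||^2 = v·v = 13.
Deficit = 13 − 73/7 = 18/7 ≥ 0, confirming Bessel's inequality. (The deficit equals ||v − Σ <v,e_j> e_j||^2, the squared distance from v to span{e_j}.)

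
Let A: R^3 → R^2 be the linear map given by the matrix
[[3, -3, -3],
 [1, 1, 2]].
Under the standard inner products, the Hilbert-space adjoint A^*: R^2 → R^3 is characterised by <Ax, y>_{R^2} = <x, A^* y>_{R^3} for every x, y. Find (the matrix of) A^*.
A^* = A^T =
[[3, 1],
 [-3, 1],
 [-3, 2]]

For real matrices with standard dot products, the defining identity <Ax, y> = <x, A^* y> gives (Ax)^T y = x^T (A^*) y, i.e. x^T A^T y = x^T (A^*) y. Since this holds for all x, y, we must have A^* = A^T. Therefore
A^* =
[[3, 1],
 [-3, 1],
 [-3, 2]].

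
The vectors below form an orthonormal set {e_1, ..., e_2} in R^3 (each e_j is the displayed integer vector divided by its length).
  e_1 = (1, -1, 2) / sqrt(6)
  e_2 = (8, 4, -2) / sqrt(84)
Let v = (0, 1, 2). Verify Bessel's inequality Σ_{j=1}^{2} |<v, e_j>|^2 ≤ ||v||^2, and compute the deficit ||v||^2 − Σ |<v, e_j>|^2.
Σ |<v, e_j>|^2 = 3/2; ||v||^2 = 5; deficit = 7/2

Write each e_j = u_j / sqrt(<u_j, u_j>) where u_j is the displayed integer vector. Then <v, e_j> = <v, u_j> / sqrt(<u_j, u_j>), so |<v, e_j>|^2 = <v, u_j>^2 / <u_j, u_j>.
Coefficients: <v, e_1> = 3/sqrt(6), <v, e_2> = 0/sqrt(84).
Square and sum: Σ |<v, e_j>|^2 = 3/2.
Compute ||v||^2 = v·v = 5.
Deficit = 5 − 3/2 = 7/2 ≥ 0, confirming Bessel's inequality. (The deficit equals ||v − Σ <v,e_j> e_j||^2, the squared distance from v to span{e_j}.)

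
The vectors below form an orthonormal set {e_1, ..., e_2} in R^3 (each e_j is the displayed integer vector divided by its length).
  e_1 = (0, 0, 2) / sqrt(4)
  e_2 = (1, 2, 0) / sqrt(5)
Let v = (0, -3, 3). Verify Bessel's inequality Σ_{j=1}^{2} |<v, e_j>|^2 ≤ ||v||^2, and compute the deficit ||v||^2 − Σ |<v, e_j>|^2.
Σ |<v, e_j>|^2 = 81/5; ||v||^2 = 18; deficit = 9/5

Write each e_j = u_j / sqrt(<u_j, u_j>) where u_j is the displayed integer vector. Then <v, e_j> = <v, u_j> / sqrt(<u_j, u_j>), so |<v, e_j>|^2 = <v, u_j>^2 / <u_j, u_j>.
Coefficients: <v, e_1> = 6/sqrt(4), <v, e_2> = -6/sqrt(5).
Square and sum: Σ |<v, e_j>|^2 = 81/5.
Compute ||v||^2 = v·v = 18.
Deficit = 18 − 81/5 = 9/5 ≥ 0, confirming Bessel's inequality. (The deficit equals ||v − Σ <v,e_j> e_j||^2, the squared distance from v to span{e_j}.)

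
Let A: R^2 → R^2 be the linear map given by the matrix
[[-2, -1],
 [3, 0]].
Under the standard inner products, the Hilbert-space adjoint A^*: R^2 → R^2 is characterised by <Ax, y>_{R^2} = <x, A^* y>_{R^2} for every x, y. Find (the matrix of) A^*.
A^* = A^T =
[[-2, 3],
 [-1, 0]]

For real matrices with standard dot products, the defining identity <Ax, y> = <x, A^* y> gives (Ax)^T y = x^T (A^*) y, i.e. x^T A^T y = x^T (A^*) y. Since this holds for all x, y, we must have A^* = A^T. Therefore
A^* =
[[-2, 3],
 [-1, 0]].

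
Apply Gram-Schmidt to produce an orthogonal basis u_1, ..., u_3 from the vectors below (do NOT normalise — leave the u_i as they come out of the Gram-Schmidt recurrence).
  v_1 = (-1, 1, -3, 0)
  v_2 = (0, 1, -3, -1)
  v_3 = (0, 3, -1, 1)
Orthogonal basis:
  u_1 = (-1, 1, -3, 0)
  u_2 = (10/11, 1/11, -3/11, -1)
  u_3 = (16/21, 52/21, 4/7, 16/21)

Apply the Gram-Schmidt recurrence
  u_1 = v_1
  u_i = v_i − Σ_{j<i} ((v_i · u_j) / (u_j · u_j)) · u_j.

Step by step this gives:
  u_1 = (-1, 1, -3, 0)
  u_2 = (10/11, 1/11, -3/11, -1)
  u_3 = (16/21, 52/21, 4/7, 16/21)

Orthogonality check:
  u_2 · u_1 = 0 (should be 0)
  u_3 · u_1 = 0 (should be 0)
  u_3 · u_2 = 0 (should be 0)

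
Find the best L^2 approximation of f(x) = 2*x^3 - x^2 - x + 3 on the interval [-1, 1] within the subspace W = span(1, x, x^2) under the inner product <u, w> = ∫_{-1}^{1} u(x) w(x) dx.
g(x) = -x^2 + x/5 + 3

The best approximation g ∈ W is the orthogonal projection of f onto W. Writing g = a_0 + a_1 x + a_2 x^2, the coefficients solve the normal equations G · a = b where
  G_{ij} = <φ_i, φ_j> and b_i = <f, φ_i>, with φ_0 = 1, φ_1 = x, φ_2 = x^2.
G =
  [2, 0, 2/3]
  [0, 2/3, 0]
  [2/3, 0, 2/5],
b = (16/3, 2/15, 8/5).
Solving gives a_0 = 3, a_1 = 1/5, a_2 = -1, so
  g(x) = -x^2 + x/5 + 3.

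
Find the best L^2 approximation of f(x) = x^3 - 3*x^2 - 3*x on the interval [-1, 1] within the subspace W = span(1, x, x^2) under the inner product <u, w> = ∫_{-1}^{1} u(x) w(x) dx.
g(x) = -3*x^2 - 12*x/5

The best approximation g ∈ W is the orthogonal projection of f onto W. Writing g = a_0 + a_1 x + a_2 x^2, the coefficients solve the normal equations G · a = b where
  G_{ij} = <φ_i, φ_j> and b_i = <f, φ_i>, with φ_0 = 1, φ_1 = x, φ_2 = x^2.
G =
  [2, 0, 2/3]
  [0, 2/3, 0]
  [2/3, 0, 2/5],
b = (-2, -8/5, -6/5).
Solving gives a_0 = 0, a_1 = -12/5, a_2 = -3, so
  g(x) = -3*x^2 - 12*x/5.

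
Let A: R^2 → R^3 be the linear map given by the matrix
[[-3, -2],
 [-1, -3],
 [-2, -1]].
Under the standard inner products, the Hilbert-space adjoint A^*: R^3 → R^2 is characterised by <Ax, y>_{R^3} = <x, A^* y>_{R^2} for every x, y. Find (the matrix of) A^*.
A^* = A^T =
[[-3, -1, -2],
 [-2, -3, -1]]

For real matrices with standard dot products, the defining identity <Ax, y> = <x, A^* y> gives (Ax)^T y = x^T (A^*) y, i.e. x^T A^T y = x^T (A^*) y. Since this holds for all x, y, we must have A^* = A^T. Therefore
A^* =
[[-3, -1, -2],
 [-2, -3, -1]].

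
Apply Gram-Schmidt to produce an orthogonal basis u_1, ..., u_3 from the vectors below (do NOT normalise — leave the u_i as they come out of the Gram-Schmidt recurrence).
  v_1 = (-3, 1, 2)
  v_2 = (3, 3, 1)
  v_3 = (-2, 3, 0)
Orthogonal basis:
  u_1 = (-3, 1, 2)
  u_2 = (15/7, 23/7, 11/7)
  u_3 = (-37/50, 333/250, -222/125)

Apply the Gram-Schmidt recurrence
  u_1 = v_1
  u_i = v_i − Σ_{j<i} ((v_i · u_j) / (u_j · u_j)) · u_j.

Step by step this gives:
  u_1 = (-3, 1, 2)
  u_2 = (15/7, 23/7, 11/7)
  u_3 = (-37/50, 333/250, -222/125)

Orthogonality check:
  u_2 · u_1 = 0 (should be 0)
  u_3 · u_1 = 0 (should be 0)
  u_3 · u_2 = 0 (should be 0)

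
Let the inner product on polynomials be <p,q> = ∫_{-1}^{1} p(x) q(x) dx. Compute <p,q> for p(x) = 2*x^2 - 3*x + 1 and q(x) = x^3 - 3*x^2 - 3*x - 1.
<p,q> = -44/15

Expand the product: p(x)·q(x) = 2*x^5 - 9*x^4 + 4*x^3 + 4*x^2 - 1.
∫_{-1}^{1} of each monomial x^k gives [2/(k+1) if k even, 0 if k odd]. Integrating term-by-term (or equivalently evaluating the antiderivative F(x) = x^6/3 - 9*x^5/5 + x^4 + 4*x^3/3 - x at the endpoints):
  F(1) − F(−1) = -2/15 − (14/5) = -44/15.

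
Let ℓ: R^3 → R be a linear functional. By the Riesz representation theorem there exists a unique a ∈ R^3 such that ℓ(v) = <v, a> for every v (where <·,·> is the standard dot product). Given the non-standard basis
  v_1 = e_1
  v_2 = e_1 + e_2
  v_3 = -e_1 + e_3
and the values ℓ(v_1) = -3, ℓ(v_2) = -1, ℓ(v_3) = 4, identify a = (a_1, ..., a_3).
a = (-3, 2, 1)

Write a = (a_1, ..., a_3) in the standard basis. For each basis vector v_i, ℓ(v_i) = <v_i, a> is a linear equation in the a_j's. Collect the n equations into a matrix system V a = ℓ, where row i of V is v_i (expressed in the standard basis). Since V is invertible (lower-triangular with 1s on the diagonal, up to permutation), solve by back-substitution:
  V =
[[1, 0, 0],
 [1, 1, 0],
 [-1, 0, 1]]
  V a = (-3, -1, 4)
Solving gives a = (-3, 2, 1).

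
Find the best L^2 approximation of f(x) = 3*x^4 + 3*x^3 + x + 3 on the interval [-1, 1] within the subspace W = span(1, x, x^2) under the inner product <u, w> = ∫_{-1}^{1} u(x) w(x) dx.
g(x) = 18*x^2/7 + 14*x/5 + 96/35

The best approximation g ∈ W is the orthogonal projection of f onto W. Writing g = a_0 + a_1 x + a_2 x^2, the coefficients solve the normal equations G · a = b where
  G_{ij} = <φ_i, φ_j> and b_i = <f, φ_i>, with φ_0 = 1, φ_1 = x, φ_2 = x^2.
G =
  [2, 0, 2/3]
  [0, 2/3, 0]
  [2/3, 0, 2/5],
b = (36/5, 28/15, 20/7).
Solving gives a_0 = 96/35, a_1 = 14/5, a_2 = 18/7, so
  g(x) = 18*x^2/7 + 14*x/5 + 96/35.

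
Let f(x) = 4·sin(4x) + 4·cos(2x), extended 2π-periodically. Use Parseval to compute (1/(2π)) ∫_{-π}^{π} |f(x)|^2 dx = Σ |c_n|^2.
Σ |c_n|^2 = 16

Expand |f|^2 and use orthogonality of {sin(nx), cos(mx)} on [-π, π]:
  ∫_{-π}^{π} sin(nx)^2 dx = π, ∫ cos(mx)^2 dx = π, and cross terms integrate to 0.
So ∫_{-π}^{π} f(x)^2 dx = 4^2 · π + 4^2 · π = (16 + 16)π.
Divide by 2π: (16 + 16)/2 = 16.
By Parseval, this equals Σ |c_n|^2.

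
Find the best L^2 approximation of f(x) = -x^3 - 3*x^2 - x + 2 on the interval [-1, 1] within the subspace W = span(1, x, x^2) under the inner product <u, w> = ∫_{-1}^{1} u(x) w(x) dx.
g(x) = -3*x^2 - 8*x/5 + 2

The best approximation g ∈ W is the orthogonal projection of f onto W. Writing g = a_0 + a_1 x + a_2 x^2, the coefficients solve the normal equations G · a = b where
  G_{ij} = <φ_i, φ_j> and b_i = <f, φ_i>, with φ_0 = 1, φ_1 = x, φ_2 = x^2.
G =
  [2, 0, 2/3]
  [0, 2/3, 0]
  [2/3, 0, 2/5],
b = (2, -16/15, 2/15).
Solving gives a_0 = 2, a_1 = -8/5, a_2 = -3, so
  g(x) = -3*x^2 - 8*x/5 + 2.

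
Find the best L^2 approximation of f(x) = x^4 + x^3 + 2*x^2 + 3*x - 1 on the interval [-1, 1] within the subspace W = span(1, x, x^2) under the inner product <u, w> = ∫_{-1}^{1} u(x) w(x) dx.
g(x) = 20*x^2/7 + 18*x/5 - 38/35

The best approximation g ∈ W is the orthogonal projection of f onto W. Writing g = a_0 + a_1 x + a_2 x^2, the coefficients solve the normal equations G · a = b where
  G_{ij} = <φ_i, φ_j> and b_i = <f, φ_i>, with φ_0 = 1, φ_1 = x, φ_2 = x^2.
G =
  [2, 0, 2/3]
  [0, 2/3, 0]
  [2/3, 0, 2/5],
b = (-4/15, 12/5, 44/105).
Solving gives a_0 = -38/35, a_1 = 18/5, a_2 = 20/7, so
  g(x) = 20*x^2/7 + 18*x/5 - 38/35.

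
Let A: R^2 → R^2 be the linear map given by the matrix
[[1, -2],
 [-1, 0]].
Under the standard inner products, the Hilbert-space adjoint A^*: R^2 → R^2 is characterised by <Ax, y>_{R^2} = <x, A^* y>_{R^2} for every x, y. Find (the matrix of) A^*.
A^* = A^T =
[[1, -1],
 [-2, 0]]

For real matrices with standard dot products, the defining identity <Ax, y> = <x, A^* y> gives (Ax)^T y = x^T (A^*) y, i.e. x^T A^T y = x^T (A^*) y. Since this holds for all x, y, we must have A^* = A^T. Therefore
A^* =
[[1, -1],
 [-2, 0]].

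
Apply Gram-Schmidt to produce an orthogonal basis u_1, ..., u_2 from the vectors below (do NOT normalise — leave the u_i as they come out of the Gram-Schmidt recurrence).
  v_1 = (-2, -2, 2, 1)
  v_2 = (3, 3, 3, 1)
Orthogonal basis:
  u_1 = (-2, -2, 2, 1)
  u_2 = (29/13, 29/13, 49/13, 18/13)

Apply the Gram-Schmidt recurrence
  u_1 = v_1
  u_i = v_i − Σ_{j<i} ((v_i · u_j) / (u_j · u_j)) · u_j.

Step by step this gives:
  u_1 = (-2, -2, 2, 1)
  u_2 = (29/13, 29/13, 49/13, 18/13)

Orthogonality check:
  u_2 · u_1 = 0 (should be 0)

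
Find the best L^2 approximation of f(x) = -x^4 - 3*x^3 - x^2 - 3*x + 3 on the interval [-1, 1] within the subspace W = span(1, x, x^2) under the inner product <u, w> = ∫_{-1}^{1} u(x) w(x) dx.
g(x) = -13*x^2/7 - 24*x/5 + 108/35

The best approximation g ∈ W is the orthogonal projection of f onto W. Writing g = a_0 + a_1 x + a_2 x^2, the coefficients solve the normal equations G · a = b where
  G_{ij} = <φ_i, φ_j> and b_i = <f, φ_i>, with φ_0 = 1, φ_1 = x, φ_2 = x^2.
G =
  [2, 0, 2/3]
  [0, 2/3, 0]
  [2/3, 0, 2/5],
b = (74/15, -16/5, 46/35).
Solving gives a_0 = 108/35, a_1 = -24/5, a_2 = -13/7, so
  g(x) = -13*x^2/7 - 24*x/5 + 108/35.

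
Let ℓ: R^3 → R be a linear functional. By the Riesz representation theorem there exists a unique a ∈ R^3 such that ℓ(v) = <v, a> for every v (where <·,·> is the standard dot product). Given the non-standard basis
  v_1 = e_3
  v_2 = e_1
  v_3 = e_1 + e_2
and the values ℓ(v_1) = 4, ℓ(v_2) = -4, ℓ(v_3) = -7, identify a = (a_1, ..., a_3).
a = (-4, -3, 4)

Write a = (a_1, ..., a_3) in the standard basis. For each basis vector v_i, ℓ(v_i) = <v_i, a> is a linear equation in the a_j's. Collect the n equations into a matrix system V a = ℓ, where row i of V is v_i (expressed in the standard basis). Since V is invertible (lower-triangular with 1s on the diagonal, up to permutation), solve by back-substitution:
  V =
[[0, 0, 1],
 [1, 0, 0],
 [1, 1, 0]]
  V a = (4, -4, -7)
Solving gives a = (-4, -3, 4).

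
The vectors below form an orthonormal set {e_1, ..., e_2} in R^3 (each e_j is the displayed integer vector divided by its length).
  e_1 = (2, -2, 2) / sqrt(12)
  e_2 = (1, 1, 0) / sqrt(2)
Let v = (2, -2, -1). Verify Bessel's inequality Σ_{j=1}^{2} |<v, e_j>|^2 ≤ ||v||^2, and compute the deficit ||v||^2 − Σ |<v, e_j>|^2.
Σ |<v, e_j>|^2 = 3; ||v||^2 = 9; deficit = 6

Write each e_j = u_j / sqrt(<u_j, u_j>) where u_j is the displayed integer vector. Then <v, e_j> = <v, u_j> / sqrt(<u_j, u_j>), so |<v, e_j>|^2 = <v, u_j>^2 / <u_j, u_j>.
Coefficients: <v, e_1> = 6/sqrt(12), <v, e_2> = 0/sqrt(2).
Square and sum: Σ |<v, e_j>|^2 = 3.
Compute ||v||^2 = v·v = 9.
Deficit = 9 − 3 = 6 ≥ 0, confirming Bessel's inequality. (The deficit equals ||v − Σ <v,e_j> e_j||^2, the squared distance from v to span{e_j}.)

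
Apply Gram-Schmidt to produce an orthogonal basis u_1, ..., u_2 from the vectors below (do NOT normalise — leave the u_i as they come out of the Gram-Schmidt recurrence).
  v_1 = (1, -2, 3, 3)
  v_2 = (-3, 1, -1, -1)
Orthogonal basis:
  u_1 = (1, -2, 3, 3)
  u_2 = (-58/23, 1/23, 10/23, 10/23)

Apply the Gram-Schmidt recurrence
  u_1 = v_1
  u_i = v_i − Σ_{j<i} ((v_i · u_j) / (u_j · u_j)) · u_j.

Step by step this gives:
  u_1 = (1, -2, 3, 3)
  u_2 = (-58/23, 1/23, 10/23, 10/23)

Orthogonality check:
  u_2 · u_1 = 0 (should be 0)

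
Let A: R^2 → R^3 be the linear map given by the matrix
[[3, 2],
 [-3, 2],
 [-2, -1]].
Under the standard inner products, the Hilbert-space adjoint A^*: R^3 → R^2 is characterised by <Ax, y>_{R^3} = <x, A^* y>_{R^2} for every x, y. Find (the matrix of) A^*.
A^* = A^T =
[[3, -3, -2],
 [2, 2, -1]]

For real matrices with standard dot products, the defining identity <Ax, y> = <x, A^* y> gives (Ax)^T y = x^T (A^*) y, i.e. x^T A^T y = x^T (A^*) y. Since this holds for all x, y, we must have A^* = A^T. Therefore
A^* =
[[3, -3, -2],
 [2, 2, -1]].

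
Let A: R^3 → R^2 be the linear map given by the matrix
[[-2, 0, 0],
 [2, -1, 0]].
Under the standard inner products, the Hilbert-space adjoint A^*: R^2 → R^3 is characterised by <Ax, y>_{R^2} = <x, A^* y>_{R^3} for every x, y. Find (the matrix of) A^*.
A^* = A^T =
[[-2, 2],
 [0, -1],
 [0, 0]]

For real matrices with standard dot products, the defining identity <Ax, y> = <x, A^* y> gives (Ax)^T y = x^T (A^*) y, i.e. x^T A^T y = x^T (A^*) y. Since this holds for all x, y, we must have A^* = A^T. Therefore
A^* =
[[-2, 2],
 [0, -1],
 [0, 0]].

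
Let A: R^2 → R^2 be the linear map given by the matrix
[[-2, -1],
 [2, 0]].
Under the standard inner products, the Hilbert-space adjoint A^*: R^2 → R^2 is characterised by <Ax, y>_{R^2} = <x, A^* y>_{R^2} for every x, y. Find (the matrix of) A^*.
A^* = A^T =
[[-2, 2],
 [-1, 0]]

For real matrices with standard dot products, the defining identity <Ax, y> = <x, A^* y> gives (Ax)^T y = x^T (A^*) y, i.e. x^T A^T y = x^T (A^*) y. Since this holds for all x, y, we must have A^* = A^T. Therefore
A^* =
[[-2, 2],
 [-1, 0]].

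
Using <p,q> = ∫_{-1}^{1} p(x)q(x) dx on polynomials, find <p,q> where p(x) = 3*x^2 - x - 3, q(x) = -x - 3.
<p,q> = 38/3

Expand the product: p(x)·q(x) = -3*x^3 - 8*x^2 + 6*x + 9.
∫_{-1}^{1} of each monomial x^k gives [2/(k+1) if k even, 0 if k odd]. Integrating term-by-term (or equivalently evaluating the antiderivative F(x) = -3*x^4/4 - 8*x^3/3 + 3*x^2 + 9*x at the endpoints):
  F(1) − F(−1) = 103/12 − (-49/12) = 38/3.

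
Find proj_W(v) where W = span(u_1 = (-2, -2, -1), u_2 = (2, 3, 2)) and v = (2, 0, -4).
proj_W(v) = (8/3, -4/3, -8/3)

Set up U = [u_1 | ... | u_2] ∈ R^(3×2). The projector onto W = col(U) is P = U (U^T U)^(-1) U^T.
Compute U^T U =
  [9, -12]
  [-12, 17],
and U^T v = (0, -4).
Solve U^T U · c = U^T v for the coefficients: c = (-16/3, -4). The projection is proj_W(v) = U c.
Check: (v - proj_W(v)) · u_1 = 0  (should be 0).
Check: (v - proj_W(v)) · u_2 = 0  (should be 0).
Result: proj_W(v) = (8/3, -4/3, -8/3).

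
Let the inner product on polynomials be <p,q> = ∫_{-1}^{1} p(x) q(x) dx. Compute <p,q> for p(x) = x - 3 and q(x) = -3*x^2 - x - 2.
<p,q> = 52/3

Expand the product: p(x)·q(x) = -3*x^3 + 8*x^2 + x + 6.
∫_{-1}^{1} of each monomial x^k gives [2/(k+1) if k even, 0 if k odd]. Integrating term-by-term (or equivalently evaluating the antiderivative F(x) = -3*x^4/4 + 8*x^3/3 + x^2/2 + 6*x at the endpoints):
  F(1) − F(−1) = 101/12 − (-107/12) = 52/3.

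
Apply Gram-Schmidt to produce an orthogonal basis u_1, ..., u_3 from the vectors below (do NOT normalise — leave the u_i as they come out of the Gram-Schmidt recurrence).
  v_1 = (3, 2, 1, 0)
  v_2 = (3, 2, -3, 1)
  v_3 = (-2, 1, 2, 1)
Orthogonal basis:
  u_1 = (3, 2, 1, 0)
  u_2 = (6/7, 4/7, -26/7, 1)
  u_3 = (-43/37, 173/111, 41/111, 164/111)

Apply the Gram-Schmidt recurrence
  u_1 = v_1
  u_i = v_i − Σ_{j<i} ((v_i · u_j) / (u_j · u_j)) · u_j.

Step by step this gives:
  u_1 = (3, 2, 1, 0)
  u_2 = (6/7, 4/7, -26/7, 1)
  u_3 = (-43/37, 173/111, 41/111, 164/111)

Orthogonality check:
  u_2 · u_1 = 0 (should be 0)
  u_3 · u_1 = 0 (should be 0)
  u_3 · u_2 = 0 (should be 0)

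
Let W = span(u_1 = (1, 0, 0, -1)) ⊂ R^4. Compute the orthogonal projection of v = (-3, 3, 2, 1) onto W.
proj_W(v) = (-2, 0, 0, 2)

Set up U = [u_1 | ... | u_1] ∈ R^(4×1). The projector onto W = col(U) is P = U (U^T U)^(-1) U^T.
Compute U^T U =
  [2],
and U^T v = (-4).
Solve U^T U · c = U^T v for the coefficients: c = (-2). The projection is proj_W(v) = U c.
Check: (v - proj_W(v)) · u_1 = 0  (should be 0).
Result: proj_W(v) = (-2, 0, 0, 2).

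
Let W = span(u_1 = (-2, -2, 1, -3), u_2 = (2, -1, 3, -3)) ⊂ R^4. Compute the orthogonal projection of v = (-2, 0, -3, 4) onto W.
proj_W(v) = (-337/157, 173/157, -1023/314, 1029/314)

Set up U = [u_1 | ... | u_2] ∈ R^(4×2). The projector onto W = col(U) is P = U (U^T U)^(-1) U^T.
Compute U^T U =
  [18, 10]
  [10, 23],
and U^T v = (-11, -25).
Solve U^T U · c = U^T v for the coefficients: c = (-3/314, -170/157). The projection is proj_W(v) = U c.
Check: (v - proj_W(v)) · u_1 = 0  (should be 0).
Check: (v - proj_W(v)) · u_2 = 0  (should be 0).
Result: proj_W(v) = (-337/157, 173/157, -1023/314, 1029/314).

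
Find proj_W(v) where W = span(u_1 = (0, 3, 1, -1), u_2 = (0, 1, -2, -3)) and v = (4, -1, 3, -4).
proj_W(v) = (0, 49/46, -7/23, -51/46)

Set up U = [u_1 | ... | u_2] ∈ R^(4×2). The projector onto W = col(U) is P = U (U^T U)^(-1) U^T.
Compute U^T U =
  [11, 4]
  [4, 14],
and U^T v = (4, 5).
Solve U^T U · c = U^T v for the coefficients: c = (6/23, 13/46). The projection is proj_W(v) = U c.
Check: (v - proj_W(v)) · u_1 = 0  (should be 0).
Check: (v - proj_W(v)) · u_2 = 0  (should be 0).
Result: proj_W(v) = (0, 49/46, -7/23, -51/46).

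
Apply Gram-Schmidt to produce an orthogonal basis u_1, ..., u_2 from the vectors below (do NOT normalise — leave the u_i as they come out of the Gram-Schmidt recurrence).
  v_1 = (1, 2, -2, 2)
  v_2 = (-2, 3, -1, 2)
Orthogonal basis:
  u_1 = (1, 2, -2, 2)
  u_2 = (-36/13, 19/13, 7/13, 6/13)

Apply the Gram-Schmidt recurrence
  u_1 = v_1
  u_i = v_i − Σ_{j<i} ((v_i · u_j) / (u_j · u_j)) · u_j.

Step by step this gives:
  u_1 = (1, 2, -2, 2)
  u_2 = (-36/13, 19/13, 7/13, 6/13)

Orthogonality check:
  u_2 · u_1 = 0 (should be 0)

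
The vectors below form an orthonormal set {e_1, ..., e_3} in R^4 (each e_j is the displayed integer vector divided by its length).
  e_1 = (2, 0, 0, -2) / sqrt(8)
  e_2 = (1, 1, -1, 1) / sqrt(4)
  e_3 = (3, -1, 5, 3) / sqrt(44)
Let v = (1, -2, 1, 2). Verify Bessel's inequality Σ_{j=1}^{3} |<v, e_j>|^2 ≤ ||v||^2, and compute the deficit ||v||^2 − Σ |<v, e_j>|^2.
Σ |<v, e_j>|^2 = 139/22; ||v||^2 = 10; deficit = 81/22

Write each e_j = u_j / sqrt(<u_j, u_j>) where u_j is the displayed integer vector. Then <v, e_j> = <v, u_j> / sqrt(<u_j, u_j>), so |<v, e_j>|^2 = <v, u_j>^2 / <u_j, u_j>.
Coefficients: <v, e_1> = -2/sqrt(8), <v, e_2> = 0/sqrt(4), <v, e_3> = 16/sqrt(44).
Square and sum: Σ |<v, e_j>|^2 = 139/22.
Compute ||v||^2 = v·v = 10.
Deficit = 10 − 139/22 = 81/22 ≥ 0, confirming Bessel's inequality. (The deficit equals ||v − Σ <v,e_j> e_j||^2, the squared distance from v to span{e_j}.)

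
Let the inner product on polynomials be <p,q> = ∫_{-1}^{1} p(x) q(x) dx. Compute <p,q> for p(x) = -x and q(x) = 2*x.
<p,q> = -4/3

Expand the product: p(x)·q(x) = -2*x^2.
∫_{-1}^{1} of each monomial x^k gives [2/(k+1) if k even, 0 if k odd]. Integrating term-by-term (or equivalently evaluating the antiderivative F(x) = -2*x^3/3 at the endpoints):
  F(1) − F(−1) = -2/3 − (2/3) = -4/3.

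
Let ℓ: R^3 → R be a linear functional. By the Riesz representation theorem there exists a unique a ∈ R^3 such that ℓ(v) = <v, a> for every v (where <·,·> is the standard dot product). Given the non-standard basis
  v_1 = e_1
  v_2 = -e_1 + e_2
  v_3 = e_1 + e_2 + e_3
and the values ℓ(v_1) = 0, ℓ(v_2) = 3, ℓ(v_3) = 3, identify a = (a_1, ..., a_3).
a = (0, 3, 0)

Write a = (a_1, ..., a_3) in the standard basis. For each basis vector v_i, ℓ(v_i) = <v_i, a> is a linear equation in the a_j's. Collect the n equations into a matrix system V a = ℓ, where row i of V is v_i (expressed in the standard basis). Since V is invertible (lower-triangular with 1s on the diagonal, up to permutation), solve by back-substitution:
  V =
[[1, 0, 0],
 [-1, 1, 0],
 [1, 1, 1]]
  V a = (0, 3, 3)
Solving gives a = (0, 3, 0).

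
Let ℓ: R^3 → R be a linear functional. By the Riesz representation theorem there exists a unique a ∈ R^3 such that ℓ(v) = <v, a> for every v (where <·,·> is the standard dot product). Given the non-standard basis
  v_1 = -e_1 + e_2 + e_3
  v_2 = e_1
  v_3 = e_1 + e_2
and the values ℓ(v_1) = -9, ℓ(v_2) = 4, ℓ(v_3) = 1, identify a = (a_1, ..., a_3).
a = (4, -3, -2)

Write a = (a_1, ..., a_3) in the standard basis. For each basis vector v_i, ℓ(v_i) = <v_i, a> is a linear equation in the a_j's. Collect the n equations into a matrix system V a = ℓ, where row i of V is v_i (expressed in the standard basis). Since V is invertible (lower-triangular with 1s on the diagonal, up to permutation), solve by back-substitution:
  V =
[[-1, 1, 1],
 [1, 0, 0],
 [1, 1, 0]]
  V a = (-9, 4, 1)
Solving gives a = (4, -3, -2).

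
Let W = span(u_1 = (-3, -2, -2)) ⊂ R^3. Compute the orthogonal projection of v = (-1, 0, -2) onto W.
proj_W(v) = (-21/17, -14/17, -14/17)

Set up U = [u_1 | ... | u_1] ∈ R^(3×1). The projector onto W = col(U) is P = U (U^T U)^(-1) U^T.
Compute U^T U =
  [17],
and U^T v = (7).
Solve U^T U · c = U^T v for the coefficients: c = (7/17). The projection is proj_W(v) = U c.
Check: (v - proj_W(v)) · u_1 = 0  (should be 0).
Result: proj_W(v) = (-21/17, -14/17, -14/17).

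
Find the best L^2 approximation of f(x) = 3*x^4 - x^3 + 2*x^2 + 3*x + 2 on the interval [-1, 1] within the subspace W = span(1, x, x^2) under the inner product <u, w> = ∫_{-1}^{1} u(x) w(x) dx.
g(x) = 32*x^2/7 + 12*x/5 + 61/35

The best approximation g ∈ W is the orthogonal projection of f onto W. Writing g = a_0 + a_1 x + a_2 x^2, the coefficients solve the normal equations G · a = b where
  G_{ij} = <φ_i, φ_j> and b_i = <f, φ_i>, with φ_0 = 1, φ_1 = x, φ_2 = x^2.
G =
  [2, 0, 2/3]
  [0, 2/3, 0]
  [2/3, 0, 2/5],
b = (98/15, 8/5, 314/105).
Solving gives a_0 = 61/35, a_1 = 12/5, a_2 = 32/7, so
  g(x) = 32*x^2/7 + 12*x/5 + 61/35.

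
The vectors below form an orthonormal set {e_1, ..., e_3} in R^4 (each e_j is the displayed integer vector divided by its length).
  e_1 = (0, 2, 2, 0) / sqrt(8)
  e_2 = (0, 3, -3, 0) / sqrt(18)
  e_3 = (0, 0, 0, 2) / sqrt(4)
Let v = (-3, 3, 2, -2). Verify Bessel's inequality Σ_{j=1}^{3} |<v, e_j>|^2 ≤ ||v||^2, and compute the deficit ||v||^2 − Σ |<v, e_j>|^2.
Σ |<v, e_j>|^2 = 17; ||v||^2 = 26; deficit = 9

Write each e_j = u_j / sqrt(<u_j, u_j>) where u_j is the displayed integer vector. Then <v, e_j> = <v, u_j> / sqrt(<u_j, u_j>), so |<v, e_j>|^2 = <v, u_j>^2 / <u_j, u_j>.
Coefficients: <v, e_1> = 10/sqrt(8), <v, e_2> = 3/sqrt(18), <v, e_3> = -4/sqrt(4).
Square and sum: Σ |<v, e_j>|^2 = 17.
Compute ||v||^2 = v·v = 26.
Deficit = 26 − 17 = 9 ≥ 0, confirming Bessel's inequality. (The deficit equals ||v − Σ <v,e_j> e_j||^2, the squared distance from v to span{e_j}.)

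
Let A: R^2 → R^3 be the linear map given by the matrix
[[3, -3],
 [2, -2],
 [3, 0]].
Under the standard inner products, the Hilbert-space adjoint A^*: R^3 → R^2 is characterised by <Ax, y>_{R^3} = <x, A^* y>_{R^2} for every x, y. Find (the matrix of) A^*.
A^* = A^T =
[[3, 2, 3],
 [-3, -2, 0]]

For real matrices with standard dot products, the defining identity <Ax, y> = <x, A^* y> gives (Ax)^T y = x^T (A^*) y, i.e. x^T A^T y = x^T (A^*) y. Since this holds for all x, y, we must have A^* = A^T. Therefore
A^* =
[[3, 2, 3],
 [-3, -2, 0]].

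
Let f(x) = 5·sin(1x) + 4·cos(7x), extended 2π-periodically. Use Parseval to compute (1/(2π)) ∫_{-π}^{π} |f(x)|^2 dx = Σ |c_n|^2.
Σ |c_n|^2 = 41/2

Expand |f|^2 and use orthogonality of {sin(nx), cos(mx)} on [-π, π]:
  ∫_{-π}^{π} sin(nx)^2 dx = π, ∫ cos(mx)^2 dx = π, and cross terms integrate to 0.
So ∫_{-π}^{π} f(x)^2 dx = 5^2 · π + 4^2 · π = (25 + 16)π.
Divide by 2π: (25 + 16)/2 = 41/2.
By Parseval, this equals Σ |c_n|^2.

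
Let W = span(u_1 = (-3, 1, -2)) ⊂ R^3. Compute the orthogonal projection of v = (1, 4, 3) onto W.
proj_W(v) = (15/14, -5/14, 5/7)

Set up U = [u_1 | ... | u_1] ∈ R^(3×1). The projector onto W = col(U) is P = U (U^T U)^(-1) U^T.
Compute U^T U =
  [14],
and U^T v = (-5).
Solve U^T U · c = U^T v for the coefficients: c = (-5/14). The projection is proj_W(v) = U c.
Check: (v - proj_W(v)) · u_1 = 0  (should be 0).
Result: proj_W(v) = (15/14, -5/14, 5/7).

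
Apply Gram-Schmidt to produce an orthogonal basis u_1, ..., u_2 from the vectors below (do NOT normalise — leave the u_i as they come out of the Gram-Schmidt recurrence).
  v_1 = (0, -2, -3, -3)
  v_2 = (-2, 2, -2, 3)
Orthogonal basis:
  u_1 = (0, -2, -3, -3)
  u_2 = (-2, 15/11, -65/22, 45/22)

Apply the Gram-Schmidt recurrence
  u_1 = v_1
  u_i = v_i − Σ_{j<i} ((v_i · u_j) / (u_j · u_j)) · u_j.

Step by step this gives:
  u_1 = (0, -2, -3, -3)
  u_2 = (-2, 15/11, -65/22, 45/22)

Orthogonality check:
  u_2 · u_1 = 0 (should be 0)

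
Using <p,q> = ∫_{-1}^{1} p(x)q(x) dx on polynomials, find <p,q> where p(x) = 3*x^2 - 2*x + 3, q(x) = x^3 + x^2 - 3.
<p,q> = -108/5

Expand the product: p(x)·q(x) = 3*x^5 + x^4 + x^3 - 6*x^2 + 6*x - 9.
∫_{-1}^{1} of each monomial x^k gives [2/(k+1) if k even, 0 if k odd]. Integrating term-by-term (or equivalently evaluating the antiderivative F(x) = x^6/2 + x^5/5 + x^4/4 - 2*x^3 + 3*x^2 - 9*x at the endpoints):
  F(1) − F(−1) = -141/20 − (291/20) = -108/5.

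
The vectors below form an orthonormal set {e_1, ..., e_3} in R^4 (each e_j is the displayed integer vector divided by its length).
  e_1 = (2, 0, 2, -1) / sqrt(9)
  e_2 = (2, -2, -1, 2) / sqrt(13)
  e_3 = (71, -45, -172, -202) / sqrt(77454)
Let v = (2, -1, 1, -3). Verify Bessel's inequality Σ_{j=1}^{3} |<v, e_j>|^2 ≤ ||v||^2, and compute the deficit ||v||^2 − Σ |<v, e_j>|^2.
Σ |<v, e_j>|^2 = 9305/662; ||v||^2 = 15; deficit = 625/662

Write each e_j = u_j / sqrt(<u_j, u_j>) where u_j is the displayed integer vector. Then <v, e_j> = <v, u_j> / sqrt(<u_j, u_j>), so |<v, e_j>|^2 = <v, u_j>^2 / <u_j, u_j>.
Coefficients: <v, e_1> = 9/sqrt(9), <v, e_2> = -1/sqrt(13), <v, e_3> = 621/sqrt(77454).
Square and sum: Σ |<v, e_j>|^2 = 9305/662.
Compute ||v||^2 = v·v = 15.
Deficit = 15 − 9305/662 = 625/662 ≥ 0, confirming Bessel's inequality. (The deficit equals ||v − Σ <v,e_j> e_j||^2, the squared distance from v to span{e_j}.)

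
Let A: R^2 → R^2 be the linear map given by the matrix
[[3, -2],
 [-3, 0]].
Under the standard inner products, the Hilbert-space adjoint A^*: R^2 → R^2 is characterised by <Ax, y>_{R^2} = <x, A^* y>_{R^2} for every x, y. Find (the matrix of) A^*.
A^* = A^T =
[[3, -3],
 [-2, 0]]

For real matrices with standard dot products, the defining identity <Ax, y> = <x, A^* y> gives (Ax)^T y = x^T (A^*) y, i.e. x^T A^T y = x^T (A^*) y. Since this holds for all x, y, we must have A^* = A^T. Therefore
A^* =
[[3, -3],
 [-2, 0]].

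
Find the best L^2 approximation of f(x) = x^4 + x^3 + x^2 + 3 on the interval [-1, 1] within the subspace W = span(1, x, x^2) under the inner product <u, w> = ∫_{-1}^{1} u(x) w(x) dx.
g(x) = 13*x^2/7 + 3*x/5 + 102/35

The best approximation g ∈ W is the orthogonal projection of f onto W. Writing g = a_0 + a_1 x + a_2 x^2, the coefficients solve the normal equations G · a = b where
  G_{ij} = <φ_i, φ_j> and b_i = <f, φ_i>, with φ_0 = 1, φ_1 = x, φ_2 = x^2.
G =
  [2, 0, 2/3]
  [0, 2/3, 0]
  [2/3, 0, 2/5],
b = (106/15, 2/5, 94/35).
Solving gives a_0 = 102/35, a_1 = 3/5, a_2 = 13/7, so
  g(x) = 13*x^2/7 + 3*x/5 + 102/35.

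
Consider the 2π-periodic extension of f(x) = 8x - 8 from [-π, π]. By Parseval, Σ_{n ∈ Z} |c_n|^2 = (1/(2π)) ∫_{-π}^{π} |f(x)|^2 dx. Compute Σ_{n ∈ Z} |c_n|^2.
Σ |c_n|^2 = 64π^2/3 + 64

Expand and integrate term by term over [-π, π]:
  ∫ (8x)^2 dx = 64·(2π^3/3); ∫ 2·8·(-8)·x dx = 0 (odd integrand); ∫ (-8)^2 dx = 64·2π.
So (1/(2π)) ∫_{-π}^{π} (8x - 8)^2 dx = 64π^2/3 + 64 = 64π^2/3 + 64.
Parseval ⇒ Σ |c_n|^2 = 64π^2/3 + 64.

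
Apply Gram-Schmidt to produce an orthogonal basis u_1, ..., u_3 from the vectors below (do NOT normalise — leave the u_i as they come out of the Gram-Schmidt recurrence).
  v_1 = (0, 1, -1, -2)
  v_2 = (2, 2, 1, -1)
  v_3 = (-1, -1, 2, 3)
Orthogonal basis:
  u_1 = (0, 1, -1, -2)
  u_2 = (2, 3/2, 3/2, 0)
  u_3 = (-15/17, 10/17, 10/17, 0)

Apply the Gram-Schmidt recurrence
  u_1 = v_1
  u_i = v_i − Σ_{j<i} ((v_i · u_j) / (u_j · u_j)) · u_j.

Step by step this gives:
  u_1 = (0, 1, -1, -2)
  u_2 = (2, 3/2, 3/2, 0)
  u_3 = (-15/17, 10/17, 10/17, 0)

Orthogonality check:
  u_2 · u_1 = 0 (should be 0)
  u_3 · u_1 = 0 (should be 0)
  u_3 · u_2 = 0 (should be 0)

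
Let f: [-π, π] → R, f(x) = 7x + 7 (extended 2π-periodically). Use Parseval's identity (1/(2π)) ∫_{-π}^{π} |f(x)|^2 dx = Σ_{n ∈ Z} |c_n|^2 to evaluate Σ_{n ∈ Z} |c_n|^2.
Σ |c_n|^2 = 49π^2/3 + 49

Expand and integrate term by term over [-π, π]:
  ∫ (7x)^2 dx = 49·(2π^3/3); ∫ 2·7·(7)·x dx = 0 (odd integrand); ∫ 7^2 dx = 49·2π.
So (1/(2π)) ∫_{-π}^{π} (7x + 7)^2 dx = 49π^2/3 + 49 = 49π^2/3 + 49.
Parseval ⇒ Σ |c_n|^2 = 49π^2/3 + 49.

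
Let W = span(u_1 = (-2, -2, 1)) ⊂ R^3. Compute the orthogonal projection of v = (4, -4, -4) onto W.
proj_W(v) = (8/9, 8/9, -4/9)

Set up U = [u_1 | ... | u_1] ∈ R^(3×1). The projector onto W = col(U) is P = U (U^T U)^(-1) U^T.
Compute U^T U =
  [9],
and U^T v = (-4).
Solve U^T U · c = U^T v for the coefficients: c = (-4/9). The projection is proj_W(v) = U c.
Check: (v - proj_W(v)) · u_1 = 0  (should be 0).
Result: proj_W(v) = (8/9, 8/9, -4/9).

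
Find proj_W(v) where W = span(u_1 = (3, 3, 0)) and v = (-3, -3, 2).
proj_W(v) = (-3, -3, 0)

Set up U = [u_1 | ... | u_1] ∈ R^(3×1). The projector onto W = col(U) is P = U (U^T U)^(-1) U^T.
Compute U^T U =
  [18],
and U^T v = (-18).
Solve U^T U · c = U^T v for the coefficients: c = (-1). The projection is proj_W(v) = U c.
Check: (v - proj_W(v)) · u_1 = 0  (should be 0).
Result: proj_W(v) = (-3, -3, 0).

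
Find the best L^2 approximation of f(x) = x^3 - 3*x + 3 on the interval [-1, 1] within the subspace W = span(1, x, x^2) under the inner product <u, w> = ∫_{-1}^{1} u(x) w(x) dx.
g(x) = 3 - 12*x/5

The best approximation g ∈ W is the orthogonal projection of f onto W. Writing g = a_0 + a_1 x + a_2 x^2, the coefficients solve the normal equations G · a = b where
  G_{ij} = <φ_i, φ_j> and b_i = <f, φ_i>, with φ_0 = 1, φ_1 = x, φ_2 = x^2.
G =
  [2, 0, 2/3]
  [0, 2/3, 0]
  [2/3, 0, 2/5],
b = (6, -8/5, 2).
Solving gives a_0 = 3, a_1 = -12/5, a_2 = 0, so
  g(x) = 3 - 12*x/5.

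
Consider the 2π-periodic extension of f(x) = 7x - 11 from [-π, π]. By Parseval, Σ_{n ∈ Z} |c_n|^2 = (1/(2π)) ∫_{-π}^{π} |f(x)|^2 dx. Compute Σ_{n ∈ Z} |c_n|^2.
Σ |c_n|^2 = 49π^2/3 + 121

Expand and integrate term by term over [-π, π]:
  ∫ (7x)^2 dx = 49·(2π^3/3); ∫ 2·7·(-11)·x dx = 0 (odd integrand); ∫ (-11)^2 dx = 121·2π.
So (1/(2π)) ∫_{-π}^{π} (7x - 11)^2 dx = 49π^2/3 + 121 = 49π^2/3 + 121.
Parseval ⇒ Σ |c_n|^2 = 49π^2/3 + 121.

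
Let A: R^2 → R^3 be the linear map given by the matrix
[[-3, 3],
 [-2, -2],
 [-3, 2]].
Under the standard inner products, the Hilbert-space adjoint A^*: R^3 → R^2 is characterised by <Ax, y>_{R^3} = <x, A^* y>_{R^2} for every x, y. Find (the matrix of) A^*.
A^* = A^T =
[[-3, -2, -3],
 [3, -2, 2]]

For real matrices with standard dot products, the defining identity <Ax, y> = <x, A^* y> gives (Ax)^T y = x^T (A^*) y, i.e. x^T A^T y = x^T (A^*) y. Since this holds for all x, y, we must have A^* = A^T. Therefore
A^* =
[[-3, -2, -3],
 [3, -2, 2]].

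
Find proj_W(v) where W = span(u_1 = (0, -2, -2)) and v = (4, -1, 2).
proj_W(v) = (0, 1/2, 1/2)

Set up U = [u_1 | ... | u_1] ∈ R^(3×1). The projector onto W = col(U) is P = U (U^T U)^(-1) U^T.
Compute U^T U =
  [8],
and U^T v = (-2).
Solve U^T U · c = U^T v for the coefficients: c = (-1/4). The projection is proj_W(v) = U c.
Check: (v - proj_W(v)) · u_1 = 0  (should be 0).
Result: proj_W(v) = (0, 1/2, 1/2).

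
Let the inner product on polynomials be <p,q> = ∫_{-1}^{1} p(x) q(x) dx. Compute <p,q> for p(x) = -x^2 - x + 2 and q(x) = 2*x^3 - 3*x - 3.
<p,q> = -44/5

Expand the product: p(x)·q(x) = -2*x^5 - 2*x^4 + 7*x^3 + 6*x^2 - 3*x - 6.
∫_{-1}^{1} of each monomial x^k gives [2/(k+1) if k even, 0 if k odd]. Integrating term-by-term (or equivalently evaluating the antiderivative F(x) = -x^6/3 - 2*x^5/5 + 7*x^4/4 + 2*x^3 - 3*x^2/2 - 6*x at the endpoints):
  F(1) − F(−1) = -269/60 − (259/60) = -44/5.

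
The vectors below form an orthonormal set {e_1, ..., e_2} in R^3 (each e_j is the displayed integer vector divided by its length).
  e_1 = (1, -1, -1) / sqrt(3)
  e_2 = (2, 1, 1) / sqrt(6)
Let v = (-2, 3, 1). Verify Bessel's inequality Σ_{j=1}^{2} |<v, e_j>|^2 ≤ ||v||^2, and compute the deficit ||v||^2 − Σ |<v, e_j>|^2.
Σ |<v, e_j>|^2 = 12; ||v||^2 = 14; deficit = 2

Write each e_j = u_j / sqrt(<u_j, u_j>) where u_j is the displayed integer vector. Then <v, e_j> = <v, u_j> / sqrt(<u_j, u_j>), so |<v, e_j>|^2 = <v, u_j>^2 / <u_j, u_j>.
Coefficients: <v, e_1> = -6/sqrt(3), <v, e_2> = 0/sqrt(6).
Square and sum: Σ |<v, e_j>|^2 = 12.
Compute ||v||^2 = v·v = 14.
Deficit = 14 − 12 = 2 ≥ 0, confirming Bessel's inequality. (The deficit equals ||v − Σ <v,e_j> e_j||^2, the squared distance from v to span{e_j}.)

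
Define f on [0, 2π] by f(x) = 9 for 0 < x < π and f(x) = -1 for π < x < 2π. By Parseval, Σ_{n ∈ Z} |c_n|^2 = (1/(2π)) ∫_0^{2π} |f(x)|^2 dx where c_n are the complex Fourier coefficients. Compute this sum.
Σ |c_n|^2 = 41

Parseval equates the L^2 energy of f (normalised by 1/(2π)) with the ℓ^2 sum of its Fourier coefficients: (1/(2π)) ∫_0^{2π} |f|^2 = Σ |c_n|^2.
Compute the left side: (1/(2π)) [∫_0^π 9^2 dx + ∫_π^{2π} (-1)^2 dx] = (1/(2π)) · (81π + 1π) = (81 + 1)/2 = 41.
So Σ_{n ∈ Z} |c_n|^2 = 41.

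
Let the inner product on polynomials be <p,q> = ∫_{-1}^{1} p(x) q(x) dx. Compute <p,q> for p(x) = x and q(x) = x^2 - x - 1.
<p,q> = -2/3

Expand the product: p(x)·q(x) = x^3 - x^2 - x.
∫_{-1}^{1} of each monomial x^k gives [2/(k+1) if k even, 0 if k odd]. Integrating term-by-term (or equivalently evaluating the antiderivative F(x) = x^4/4 - x^3/3 - x^2/2 at the endpoints):
  F(1) − F(−1) = -7/12 − (1/12) = -2/3.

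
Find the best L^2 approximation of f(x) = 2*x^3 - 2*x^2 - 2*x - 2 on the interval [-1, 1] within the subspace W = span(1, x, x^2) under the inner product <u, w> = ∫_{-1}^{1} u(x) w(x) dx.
g(x) = -2*x^2 - 4*x/5 - 2

The best approximation g ∈ W is the orthogonal projection of f onto W. Writing g = a_0 + a_1 x + a_2 x^2, the coefficients solve the normal equations G · a = b where
  G_{ij} = <φ_i, φ_j> and b_i = <f, φ_i>, with φ_0 = 1, φ_1 = x, φ_2 = x^2.
G =
  [2, 0, 2/3]
  [0, 2/3, 0]
  [2/3, 0, 2/5],
b = (-16/3, -8/15, -32/15).
Solving gives a_0 = -2, a_1 = -4/5, a_2 = -2, so
  g(x) = -2*x^2 - 4*x/5 - 2.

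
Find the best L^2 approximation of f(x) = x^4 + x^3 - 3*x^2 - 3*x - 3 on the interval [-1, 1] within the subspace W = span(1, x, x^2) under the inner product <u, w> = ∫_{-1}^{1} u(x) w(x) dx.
g(x) = -15*x^2/7 - 12*x/5 - 108/35

The best approximation g ∈ W is the orthogonal projection of f onto W. Writing g = a_0 + a_1 x + a_2 x^2, the coefficients solve the normal equations G · a = b where
  G_{ij} = <φ_i, φ_j> and b_i = <f, φ_i>, with φ_0 = 1, φ_1 = x, φ_2 = x^2.
G =
  [2, 0, 2/3]
  [0, 2/3, 0]
  [2/3, 0, 2/5],
b = (-38/5, -8/5, -102/35).
Solving gives a_0 = -108/35, a_1 = -12/5, a_2 = -15/7, so
  g(x) = -15*x^2/7 - 12*x/5 - 108/35.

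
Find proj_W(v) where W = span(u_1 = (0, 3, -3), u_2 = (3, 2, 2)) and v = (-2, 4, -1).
proj_W(v) = (0, 5/2, -5/2)

Set up U = [u_1 | ... | u_2] ∈ R^(3×2). The projector onto W = col(U) is P = U (U^T U)^(-1) U^T.
Compute U^T U =
  [18, 0]
  [0, 17],
and U^T v = (15, 0).
Solve U^T U · c = U^T v for the coefficients: c = (5/6, 0). The projection is proj_W(v) = U c.
Check: (v - proj_W(v)) · u_1 = 0  (should be 0).
Check: (v - proj_W(v)) · u_2 = 0  (should be 0).
Result: proj_W(v) = (0, 5/2, -5/2).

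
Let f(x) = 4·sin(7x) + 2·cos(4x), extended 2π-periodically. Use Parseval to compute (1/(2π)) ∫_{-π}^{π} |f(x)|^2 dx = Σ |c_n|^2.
Σ |c_n|^2 = 10

Expand |f|^2 and use orthogonality of {sin(nx), cos(mx)} on [-π, π]:
  ∫_{-π}^{π} sin(nx)^2 dx = π, ∫ cos(mx)^2 dx = π, and cross terms integrate to 0.
So ∫_{-π}^{π} f(x)^2 dx = 4^2 · π + 2^2 · π = (16 + 4)π.
Divide by 2π: (16 + 4)/2 = 10.
By Parseval, this equals Σ |c_n|^2.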